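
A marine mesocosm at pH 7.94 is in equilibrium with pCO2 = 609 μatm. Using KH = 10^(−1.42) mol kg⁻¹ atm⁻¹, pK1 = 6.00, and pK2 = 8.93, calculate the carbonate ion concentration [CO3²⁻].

[CO2*] = KH · pCO2 = 10^(−1.42) × 609×10^-6 = 2.315×10^-5 mol/kg
α₀ = 1/(1 + K1/[H⁺] + K1K2/[H⁺]²) = 1/(1 + 10^+1.94 + 10^+0.95) = 0.01031
DIC = [CO2*]/α₀ = 2.315×10^-5 / 0.01031 = 2.246 mmol/kg
[CO3²⁻] = α₂·DIC; α₂ = 0.09187, so [CO3²⁻] = 0.09187 × 2.246 = 0.206 mmol/kg

[CO3²⁻] = 0.206 mmol/kg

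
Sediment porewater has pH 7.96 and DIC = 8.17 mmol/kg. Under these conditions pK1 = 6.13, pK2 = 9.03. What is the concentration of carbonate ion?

[CO3²⁻] = 0.632 mmol/kg

α₂ = 1 / (1 + [H⁺]/K2 + [H⁺]²/(K1K2)) = 1 / (1 + 10^+1.07 + 10^-0.76)
   = 1 / (1 + 11.749 + 0.17378) = 1/12.923 = 0.07738
[CO3²⁻] = α₂ × DIC = 0.07738 × 8.17 = 0.632 mmol/kg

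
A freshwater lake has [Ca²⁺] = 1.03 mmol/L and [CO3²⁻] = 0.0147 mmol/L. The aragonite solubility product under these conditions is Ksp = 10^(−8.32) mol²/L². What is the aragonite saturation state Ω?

Ω = 3.16

Ksp = 10^(−8.32) = 4.786×10^-9
Ω = [Ca²⁺][CO3²⁻]/Ksp = (1.03×10^-3)(0.0147×10^-3) / 4.786×10^-9 = 3.16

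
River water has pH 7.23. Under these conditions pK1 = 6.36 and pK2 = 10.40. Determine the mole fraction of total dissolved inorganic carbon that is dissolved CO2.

α₀ = 1 / (1 + K1/[H⁺] + K1K2/[H⁺]²) = 1 / (1 + 10^+0.87 + 10^-2.30)
   = 1 / (1 + 7.4131 + 0.0050119) = 1/8.4181 = 0.1188

α₀ = 0.119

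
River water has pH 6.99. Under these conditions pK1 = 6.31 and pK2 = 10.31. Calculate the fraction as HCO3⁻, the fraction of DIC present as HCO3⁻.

α₁ = 0.827

α₁ = 1 / (1 + [H⁺]/K1 + K2/[H⁺]) = 1 / (1 + 10^-0.68 + 10^-3.32)
   = 1 / (1 + 0.20893 + 0.00047863) = 1/1.2094 = 0.8269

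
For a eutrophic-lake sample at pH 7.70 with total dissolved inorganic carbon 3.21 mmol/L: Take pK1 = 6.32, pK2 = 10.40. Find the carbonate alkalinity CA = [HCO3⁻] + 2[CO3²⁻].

CA = 3.09 mmol/L

CA = [HCO3⁻] + 2[CO3²⁻] = (α₁ + 2α₂)·DIC
At pH 7.70: [H⁺]/K1 = 10^-1.38 = 0.041687, K2/[H⁺] = 10^-2.70 = 0.0019953
α₁ = 1/(1 + 0.041687 + 0.0019953) = 1/1.0437 = 0.9581; α₂ = α₁·K2/[H⁺] = 0.001912
α₁ + 2α₂ = 0.9620
CA = 0.9620 × 3.21 = 3.09 mmol/L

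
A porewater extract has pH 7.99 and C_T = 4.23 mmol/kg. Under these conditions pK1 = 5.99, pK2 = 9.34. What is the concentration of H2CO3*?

[CO2*] = 0.0401 mmol/kg

α₀ = 1 / (1 + K1/[H⁺] + K1K2/[H⁺]²) = 1 / (1 + 10^+2.00 + 10^+0.65)
   = 1 / (1 + 100.00 + 4.4668) = 1/105.47 = 0.009482
[CO2*] = α₀ × DIC = 0.009482 × 4.23 = 0.0401 mmol/kg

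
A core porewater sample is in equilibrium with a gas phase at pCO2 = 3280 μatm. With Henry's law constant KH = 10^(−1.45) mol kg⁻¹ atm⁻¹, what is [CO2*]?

[CO2*] = 116 μmol/kg

KH = 10^(−1.45) = 3.548×10^-2 mol kg⁻¹ atm⁻¹
[CO2*] = KH · pCO2 = 3.548×10^-2 × 3280×10^-6 atm = 1.16×10^-4 mol/kg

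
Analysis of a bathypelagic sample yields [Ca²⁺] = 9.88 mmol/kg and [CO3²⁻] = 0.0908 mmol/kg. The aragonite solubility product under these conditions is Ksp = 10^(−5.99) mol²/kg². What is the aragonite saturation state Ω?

Ksp = 10^(−5.99) = 1.023×10^-6
Ω = [Ca²⁺][CO3²⁻]/Ksp = (9.88×10^-3)(0.0908×10^-3) / 1.023×10^-6 = 0.877

Ω = 0.877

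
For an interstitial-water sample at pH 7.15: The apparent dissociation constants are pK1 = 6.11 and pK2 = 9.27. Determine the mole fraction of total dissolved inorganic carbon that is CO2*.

α₀ = 1 / (1 + K1/[H⁺] + K1K2/[H⁺]²) = 1 / (1 + 10^+1.04 + 10^-1.08)
   = 1 / (1 + 10.965 + 0.083176) = 1/12.048 = 0.08300

α₀ = 0.0830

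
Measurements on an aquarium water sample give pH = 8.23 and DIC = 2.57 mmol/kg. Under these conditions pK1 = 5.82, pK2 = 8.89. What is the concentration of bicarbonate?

[HCO3⁻] = 2.10 mmol/kg

α₁ = 1 / (1 + [H⁺]/K1 + K2/[H⁺]) = 1 / (1 + 10^-2.41 + 10^-0.66)
   = 1 / (1 + 0.0038905 + 0.21878) = 1/1.2227 = 0.8179
[HCO3⁻] = α₁ × DIC = 0.8179 × 2.57 = 2.10 mmol/kg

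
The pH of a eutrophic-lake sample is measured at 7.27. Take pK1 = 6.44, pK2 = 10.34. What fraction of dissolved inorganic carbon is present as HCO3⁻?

α₁ = 0.871

α₁ = 1 / (1 + [H⁺]/K1 + K2/[H⁺]) = 1 / (1 + 10^-0.83 + 10^-3.07)
   = 1 / (1 + 0.14791 + 0.00085114) = 1/1.1488 = 0.8705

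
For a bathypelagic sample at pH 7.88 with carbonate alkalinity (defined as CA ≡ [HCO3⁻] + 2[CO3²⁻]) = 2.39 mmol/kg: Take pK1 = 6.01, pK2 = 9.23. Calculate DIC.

CA = [HCO3⁻] + 2[CO3²⁻] = (α₁ + 2α₂)·DIC
At pH 7.88: [H⁺]/K1 = 10^-1.87 = 0.013490, K2/[H⁺] = 10^-1.35 = 0.044668
α₁ = 1/(1 + 0.013490 + 0.044668) = 1/1.0582 = 0.9450; α₂ = α₁·K2/[H⁺] = 0.04221
α₁ + 2α₂ = 1.0295
DIC = CA / (α₁ + 2α₂) = 2.39 / 1.0295 = 2.32 mmol/kg

DIC = 2.32 mmol/kg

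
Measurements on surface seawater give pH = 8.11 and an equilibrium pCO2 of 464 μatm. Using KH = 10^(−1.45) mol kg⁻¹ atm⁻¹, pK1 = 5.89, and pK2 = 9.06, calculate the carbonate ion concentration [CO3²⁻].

[CO2*] = KH · pCO2 = 10^(−1.45) × 464×10^-6 = 1.646×10^-5 mol/kg
α₀ = 1/(1 + K1/[H⁺] + K1K2/[H⁺]²) = 1/(1 + 10^+2.22 + 10^+1.27) = 0.005389
DIC = [CO2*]/α₀ = 1.646×10^-5 / 0.005389 = 3.055 mmol/kg
[CO3²⁻] = α₂·DIC; α₂ = 0.1003, so [CO3²⁻] = 0.1003 × 3.055 = 0.307 mmol/kg

[CO3²⁻] = 0.307 mmol/kg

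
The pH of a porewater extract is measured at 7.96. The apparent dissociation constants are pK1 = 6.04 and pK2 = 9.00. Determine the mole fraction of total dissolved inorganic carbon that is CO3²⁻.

α₂ = 0.0827

α₂ = 1 / (1 + [H⁺]/K2 + [H⁺]²/(K1K2)) = 1 / (1 + 10^+1.04 + 10^-0.88)
   = 1 / (1 + 10.965 + 0.13183) = 1/12.097 = 0.08267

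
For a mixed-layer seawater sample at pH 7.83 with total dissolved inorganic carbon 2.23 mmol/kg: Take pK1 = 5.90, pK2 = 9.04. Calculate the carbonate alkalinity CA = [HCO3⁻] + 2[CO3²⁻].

CA = [HCO3⁻] + 2[CO3²⁻] = (α₁ + 2α₂)·DIC
At pH 7.83: [H⁺]/K1 = 10^-1.93 = 0.011749, K2/[H⁺] = 10^-1.21 = 0.061660
α₁ = 1/(1 + 0.011749 + 0.061660) = 1/1.0734 = 0.9316; α₂ = α₁·K2/[H⁺] = 0.05744
α₁ + 2α₂ = 1.0465
CA = 1.0465 × 2.23 = 2.33 mmol/kg

CA = 2.33 mmol/kg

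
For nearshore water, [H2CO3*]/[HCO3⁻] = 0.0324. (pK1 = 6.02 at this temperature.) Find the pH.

pH = 7.51

From K1 = [H⁺][HCO3⁻]/[H2CO3*]:  pH = pK1 − log₁₀([H2CO3*]/[HCO3⁻])
log₁₀(0.0324) = -1.489
pH = 6.02 − (-1.489) = 7.51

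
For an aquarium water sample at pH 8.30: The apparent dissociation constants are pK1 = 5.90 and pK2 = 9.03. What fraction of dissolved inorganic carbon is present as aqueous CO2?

α₀ = 0.00334

α₀ = 1 / (1 + K1/[H⁺] + K1K2/[H⁺]²) = 1 / (1 + 10^+2.40 + 10^+1.67)
   = 1 / (1 + 251.19 + 46.774) = 1/298.96 = 0.003345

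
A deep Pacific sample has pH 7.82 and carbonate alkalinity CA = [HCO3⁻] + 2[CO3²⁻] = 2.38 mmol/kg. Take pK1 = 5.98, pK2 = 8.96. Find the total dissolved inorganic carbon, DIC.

CA = [HCO3⁻] + 2[CO3²⁻] = (α₁ + 2α₂)·DIC
At pH 7.82: [H⁺]/K1 = 10^-1.84 = 0.014454, K2/[H⁺] = 10^-1.14 = 0.072444
α₁ = 1/(1 + 0.014454 + 0.072444) = 1/1.0869 = 0.9200; α₂ = α₁·K2/[H⁺] = 0.06665
α₁ + 2α₂ = 1.0534
DIC = CA / (α₁ + 2α₂) = 2.38 / 1.0534 = 2.26 mmol/kg

DIC = 2.26 mmol/kg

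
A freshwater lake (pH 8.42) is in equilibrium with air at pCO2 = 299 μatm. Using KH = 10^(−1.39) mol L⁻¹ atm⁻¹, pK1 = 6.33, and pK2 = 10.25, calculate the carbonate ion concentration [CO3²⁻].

[CO3²⁻] = 0.0222 mmol/L

[CO2*] = KH · pCO2 = 10^(−1.39) × 299×10^-6 = 1.218×10^-5 mol/L
α₀ = 1/(1 + K1/[H⁺] + K1K2/[H⁺]²) = 1/(1 + 10^+2.09 + 10^+0.26) = 0.007946
DIC = [CO2*]/α₀ = 1.218×10^-5 / 0.007946 = 1.533 mmol/L
[CO3²⁻] = α₂·DIC; α₂ = 0.01446, so [CO3²⁻] = 0.01446 × 1.533 = 0.0222 mmol/L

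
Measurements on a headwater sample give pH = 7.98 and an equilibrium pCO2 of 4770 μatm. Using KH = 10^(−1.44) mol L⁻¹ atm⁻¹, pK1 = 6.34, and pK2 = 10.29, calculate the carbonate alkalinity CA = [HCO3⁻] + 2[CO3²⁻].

[CO2*] = KH · pCO2 = 10^(−1.44) × 4770×10^-6 = 1.732×10^-4 mol/L
α₀ = 1/(1 + K1/[H⁺] + K1K2/[H⁺]²) = 1/(1 + 10^+1.64 + 10^-0.67) = 0.02229
DIC = [CO2*]/α₀ = 1.732×10^-4 / 0.02229 = 7.770 mmol/L
CA = (α₁ + 2α₂)·DIC = (0.9729 + 2×0.004765) × 7.770 = 7.63 mmol/L

CA = 7.63 mmol/L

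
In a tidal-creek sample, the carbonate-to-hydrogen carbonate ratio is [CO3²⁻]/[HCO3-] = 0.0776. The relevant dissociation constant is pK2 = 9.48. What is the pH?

pH = 8.37

From K2 = [H⁺][CO3²⁻]/[HCO3-]:  pH = pK2 + log₁₀([CO3²⁻]/[HCO3-])
log₁₀(0.0776) = -1.110
pH = 9.48 + (-1.110) = 8.37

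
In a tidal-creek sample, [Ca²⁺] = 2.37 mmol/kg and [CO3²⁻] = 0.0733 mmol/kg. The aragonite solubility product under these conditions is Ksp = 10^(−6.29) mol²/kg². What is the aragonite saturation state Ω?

Ω = 0.339

Ksp = 10^(−6.29) = 5.129×10^-7
Ω = [Ca²⁺][CO3²⁻]/Ksp = (2.37×10^-3)(0.0733×10^-3) / 5.129×10^-7 = 0.339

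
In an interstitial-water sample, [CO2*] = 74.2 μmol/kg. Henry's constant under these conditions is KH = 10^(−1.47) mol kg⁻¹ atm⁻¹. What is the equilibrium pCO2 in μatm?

KH = 10^(−1.47) = 3.388×10^-2 mol kg⁻¹ atm⁻¹
pCO2 = [CO2*]/KH = 74.2×10^-6 / 3.388×10^-2 = 2.19×10^-3 atm = 2190 μatm

pCO2 = 2190 μatm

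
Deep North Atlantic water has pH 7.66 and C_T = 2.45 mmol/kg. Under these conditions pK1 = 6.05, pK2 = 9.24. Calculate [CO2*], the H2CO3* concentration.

[CO2*] = 0.0572 mmol/kg

α₀ = 1 / (1 + K1/[H⁺] + K1K2/[H⁺]²) = 1 / (1 + 10^+1.61 + 10^+0.03)
   = 1 / (1 + 40.738 + 1.0715) = 1/42.810 = 0.02336
[CO2*] = α₀ × DIC = 0.02336 × 2.45 = 0.0572 mmol/kg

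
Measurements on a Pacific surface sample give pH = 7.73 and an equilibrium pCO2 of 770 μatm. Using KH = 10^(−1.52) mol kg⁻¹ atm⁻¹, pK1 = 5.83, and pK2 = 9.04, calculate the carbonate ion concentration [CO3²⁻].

[CO3²⁻] = 0.0905 mmol/kg

[CO2*] = KH · pCO2 = 10^(−1.52) × 770×10^-6 = 2.325×10^-5 mol/kg
α₀ = 1/(1 + K1/[H⁺] + K1K2/[H⁺]²) = 1/(1 + 10^+1.90 + 10^+0.59) = 0.01186
DIC = [CO2*]/α₀ = 2.325×10^-5 / 0.01186 = 1.961 mmol/kg
[CO3²⁻] = α₂·DIC; α₂ = 0.04614, so [CO3²⁻] = 0.04614 × 1.961 = 0.0905 mmol/kg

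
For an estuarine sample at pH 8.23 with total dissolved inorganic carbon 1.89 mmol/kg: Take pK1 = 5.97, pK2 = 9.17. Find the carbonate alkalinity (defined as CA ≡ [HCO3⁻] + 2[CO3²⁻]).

CA = [HCO3⁻] + 2[CO3²⁻] = (α₁ + 2α₂)·DIC
At pH 8.23: [H⁺]/K1 = 10^-2.26 = 0.0054954, K2/[H⁺] = 10^-0.94 = 0.11482
α₁ = 1/(1 + 0.0054954 + 0.11482) = 1/1.1203 = 0.8926; α₂ = α₁·K2/[H⁺] = 0.1025
α₁ + 2α₂ = 1.0976
CA = 1.0976 × 1.89 = 2.07 mmol/kg

CA = 2.07 mmol/kg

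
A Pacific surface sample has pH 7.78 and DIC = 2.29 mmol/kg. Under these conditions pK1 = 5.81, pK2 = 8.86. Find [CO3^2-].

α₂ = 1 / (1 + [H⁺]/K2 + [H⁺]²/(K1K2)) = 1 / (1 + 10^+1.08 + 10^-0.89)
   = 1 / (1 + 12.023 + 0.12882) = 1/13.151 = 0.07604
[CO3²⁻] = α₂ × DIC = 0.07604 × 2.29 = 0.174 mmol/kg

[CO3²⁻] = 0.174 mmol/kg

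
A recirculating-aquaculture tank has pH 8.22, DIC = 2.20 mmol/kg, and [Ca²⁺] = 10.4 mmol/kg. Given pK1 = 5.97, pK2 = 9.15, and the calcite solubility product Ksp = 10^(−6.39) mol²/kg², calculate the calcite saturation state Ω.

α₂ = 1 / (1 + [H⁺]/K2 + [H⁺]²/(K1K2)) = 1 / (1 + 10^+0.93 + 10^-1.32)
   = 1 / (1 + 8.5114 + 0.047863) = 1/9.5592 = 0.1046
[CO3²⁻] = α₂ × DIC = 0.1046 × 2.20 = 0.2301 mmol/kg
Ksp = 10^(−6.39) = 4.074×10^-7
Ω = [Ca²⁺][CO3²⁻]/Ksp = (10.4×10^-3)(2.301×10^-4) / 4.074×10^-7 = 5.88

Ω = 5.88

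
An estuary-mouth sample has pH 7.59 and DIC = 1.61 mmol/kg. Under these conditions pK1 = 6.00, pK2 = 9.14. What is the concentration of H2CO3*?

[CO2*] = 0.0393 mmol/kg

α₀ = 1 / (1 + K1/[H⁺] + K1K2/[H⁺]²) = 1 / (1 + 10^+1.59 + 10^+0.04)
   = 1 / (1 + 38.905 + 1.0965) = 1/41.001 = 0.02439
[CO2*] = α₀ × DIC = 0.02439 × 1.61 = 0.0393 mmol/kg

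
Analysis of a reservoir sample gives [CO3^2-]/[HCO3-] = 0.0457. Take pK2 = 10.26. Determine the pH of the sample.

pH = 8.92

From K2 = [H⁺][CO3^2-]/[HCO3-]:  pH = pK2 + log₁₀([CO3^2-]/[HCO3-])
log₁₀(0.0457) = -1.340
pH = 10.26 + (-1.340) = 8.92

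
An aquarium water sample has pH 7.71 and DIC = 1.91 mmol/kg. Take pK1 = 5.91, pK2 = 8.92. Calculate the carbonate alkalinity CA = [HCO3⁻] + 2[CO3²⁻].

CA = 1.99 mmol/kg

CA = [HCO3⁻] + 2[CO3²⁻] = (α₁ + 2α₂)·DIC
At pH 7.71: [H⁺]/K1 = 10^-1.80 = 0.015849, K2/[H⁺] = 10^-1.21 = 0.061660
α₁ = 1/(1 + 0.015849 + 0.061660) = 1/1.0775 = 0.9281; α₂ = α₁·K2/[H⁺] = 0.05722
α₁ + 2α₂ = 1.0425
CA = 1.0425 × 1.91 = 1.99 mmol/kg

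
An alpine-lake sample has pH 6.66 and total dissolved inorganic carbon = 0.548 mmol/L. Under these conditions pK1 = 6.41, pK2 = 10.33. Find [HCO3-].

α₁ = 1 / (1 + [H⁺]/K1 + K2/[H⁺]) = 1 / (1 + 10^-0.25 + 10^-3.67)
   = 1 / (1 + 0.56234 + 0.00021380) = 1/1.5626 = 0.6400
[HCO3⁻] = α₁ × DIC = 0.6400 × 0.548 = 0.351 mmol/L

[HCO3⁻] = 0.351 mmol/L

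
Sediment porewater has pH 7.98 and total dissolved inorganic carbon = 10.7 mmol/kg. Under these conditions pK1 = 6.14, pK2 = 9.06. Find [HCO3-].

[HCO3⁻] = 9.75 mmol/kg

α₁ = 1 / (1 + [H⁺]/K1 + K2/[H⁺]) = 1 / (1 + 10^-1.84 + 10^-1.08)
   = 1 / (1 + 0.014454 + 0.083176) = 1/1.0976 = 0.9111
[HCO3⁻] = α₁ × DIC = 0.9111 × 10.7 = 9.75 mmol/kg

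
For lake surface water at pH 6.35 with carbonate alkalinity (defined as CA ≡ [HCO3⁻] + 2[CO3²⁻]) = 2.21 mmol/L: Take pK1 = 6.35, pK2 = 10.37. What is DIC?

DIC = 4.42 mmol/L

CA = [HCO3⁻] + 2[CO3²⁻] = (α₁ + 2α₂)·DIC
At pH 6.35: [H⁺]/K1 = 10^0.00 = 1.0000, K2/[H⁺] = 10^-4.02 = 9.5499×10^-5
α₁ = 1/(1 + 1.0000 + 9.5499×10^-5) = 1/2.0001 = 0.5000; α₂ = α₁·K2/[H⁺] = 4.775×10^-5
α₁ + 2α₂ = 0.5001
DIC = CA / (α₁ + 2α₂) = 2.21 / 0.5001 = 4.42 mmol/L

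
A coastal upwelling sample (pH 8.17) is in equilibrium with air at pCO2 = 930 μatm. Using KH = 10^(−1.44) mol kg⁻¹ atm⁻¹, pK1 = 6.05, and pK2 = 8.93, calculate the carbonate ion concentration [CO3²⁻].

[CO2*] = KH · pCO2 = 10^(−1.44) × 930×10^-6 = 3.377×10^-5 mol/kg
α₀ = 1/(1 + K1/[H⁺] + K1K2/[H⁺]²) = 1/(1 + 10^+2.12 + 10^+1.36) = 0.006421
DIC = [CO2*]/α₀ = 3.377×10^-5 / 0.006421 = 5.259 mmol/kg
[CO3²⁻] = α₂·DIC; α₂ = 0.1471, so [CO3²⁻] = 0.1471 × 5.259 = 0.774 mmol/kg

[CO3²⁻] = 0.774 mmol/kg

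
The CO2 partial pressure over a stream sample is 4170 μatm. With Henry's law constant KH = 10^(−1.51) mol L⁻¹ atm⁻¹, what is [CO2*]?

[CO2*] = 129 μmol/L

KH = 10^(−1.51) = 3.090×10^-2 mol L⁻¹ atm⁻¹
[CO2*] = KH · pCO2 = 3.090×10^-2 × 4170×10^-6 atm = 1.29×10^-4 mol/L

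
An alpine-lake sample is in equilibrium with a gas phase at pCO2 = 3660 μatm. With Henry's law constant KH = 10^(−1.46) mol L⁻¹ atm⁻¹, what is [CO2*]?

[CO2*] = 127 μmol/L

KH = 10^(−1.46) = 3.467×10^-2 mol L⁻¹ atm⁻¹
[CO2*] = KH · pCO2 = 3.467×10^-2 × 3660×10^-6 atm = 1.27×10^-4 mol/L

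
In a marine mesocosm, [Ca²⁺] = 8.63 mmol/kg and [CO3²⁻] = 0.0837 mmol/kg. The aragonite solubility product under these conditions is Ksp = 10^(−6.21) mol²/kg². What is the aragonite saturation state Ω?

Ksp = 10^(−6.21) = 6.166×10^-7
Ω = [Ca²⁺][CO3²⁻]/Ksp = (8.63×10^-3)(0.0837×10^-3) / 6.166×10^-7 = 1.17

Ω = 1.17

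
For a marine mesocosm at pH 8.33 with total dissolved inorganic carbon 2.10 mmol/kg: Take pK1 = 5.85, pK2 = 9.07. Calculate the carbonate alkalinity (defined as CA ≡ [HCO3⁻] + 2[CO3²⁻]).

CA = 2.42 mmol/kg

CA = [HCO3⁻] + 2[CO3²⁻] = (α₁ + 2α₂)·DIC
At pH 8.33: [H⁺]/K1 = 10^-2.48 = 0.0033113, K2/[H⁺] = 10^-0.74 = 0.18197
α₁ = 1/(1 + 0.0033113 + 0.18197) = 1/1.1853 = 0.8437; α₂ = α₁·K2/[H⁺] = 0.1535
α₁ + 2α₂ = 1.1507
CA = 1.1507 × 2.10 = 2.42 mmol/kg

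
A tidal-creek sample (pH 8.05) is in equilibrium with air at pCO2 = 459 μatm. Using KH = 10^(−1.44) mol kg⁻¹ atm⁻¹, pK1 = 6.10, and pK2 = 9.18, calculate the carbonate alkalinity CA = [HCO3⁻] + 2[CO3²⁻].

CA = 1.71 mmol/kg

[CO2*] = KH · pCO2 = 10^(−1.44) × 459×10^-6 = 1.667×10^-5 mol/kg
α₀ = 1/(1 + K1/[H⁺] + K1K2/[H⁺]²) = 1/(1 + 10^+1.95 + 10^+0.82) = 0.01034
DIC = [CO2*]/α₀ = 1.667×10^-5 / 0.01034 = 1.612 mmol/kg
CA = (α₁ + 2α₂)·DIC = (0.9214 + 2×0.06830) × 1.612 = 1.71 mmol/kg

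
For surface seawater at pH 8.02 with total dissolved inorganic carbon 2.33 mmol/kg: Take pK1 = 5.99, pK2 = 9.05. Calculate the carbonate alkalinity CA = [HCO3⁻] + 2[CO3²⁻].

CA = [HCO3⁻] + 2[CO3²⁻] = (α₁ + 2α₂)·DIC
At pH 8.02: [H⁺]/K1 = 10^-2.03 = 0.0093325, K2/[H⁺] = 10^-1.03 = 0.093325
α₁ = 1/(1 + 0.0093325 + 0.093325) = 1/1.1027 = 0.9069; α₂ = α₁·K2/[H⁺] = 0.08464
α₁ + 2α₂ = 1.0762
CA = 1.0762 × 2.33 = 2.51 mmol/kg

CA = 2.51 mmol/kg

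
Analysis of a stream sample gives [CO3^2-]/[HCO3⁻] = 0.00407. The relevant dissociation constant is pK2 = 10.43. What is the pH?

From K2 = [H⁺][CO3^2-]/[HCO3⁻]:  pH = pK2 + log₁₀([CO3^2-]/[HCO3⁻])
log₁₀(0.00407) = -2.390
pH = 10.43 + (-2.390) = 8.04

pH = 8.04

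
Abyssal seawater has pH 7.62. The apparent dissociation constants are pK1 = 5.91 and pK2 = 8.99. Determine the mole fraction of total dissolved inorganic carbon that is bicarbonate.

α₁ = 1 / (1 + [H⁺]/K1 + K2/[H⁺]) = 1 / (1 + 10^-1.71 + 10^-1.37)
   = 1 / (1 + 0.019498 + 0.042658) = 1/1.0622 = 0.9415

α₁ = 0.941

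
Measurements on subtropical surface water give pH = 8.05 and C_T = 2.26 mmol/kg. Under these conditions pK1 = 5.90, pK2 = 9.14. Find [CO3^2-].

α₂ = 1 / (1 + [H⁺]/K2 + [H⁺]²/(K1K2)) = 1 / (1 + 10^+1.09 + 10^-1.06)
   = 1 / (1 + 12.303 + 0.087096) = 1/13.390 = 0.07468
[CO3²⁻] = α₂ × DIC = 0.07468 × 2.26 = 0.169 mmol/kg

[CO3²⁻] = 0.169 mmol/kg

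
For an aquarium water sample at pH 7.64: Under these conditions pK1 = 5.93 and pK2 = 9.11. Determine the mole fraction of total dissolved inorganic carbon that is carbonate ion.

α₂ = 1 / (1 + [H⁺]/K2 + [H⁺]²/(K1K2)) = 1 / (1 + 10^+1.47 + 10^-0.24)
   = 1 / (1 + 29.512 + 0.57544) = 1/31.088 = 0.03217

α₂ = 0.0322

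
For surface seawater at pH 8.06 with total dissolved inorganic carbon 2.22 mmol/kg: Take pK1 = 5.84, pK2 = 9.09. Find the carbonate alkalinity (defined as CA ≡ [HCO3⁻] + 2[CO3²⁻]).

CA = [HCO3⁻] + 2[CO3²⁻] = (α₁ + 2α₂)·DIC
At pH 8.06: [H⁺]/K1 = 10^-2.22 = 0.0060256, K2/[H⁺] = 10^-1.03 = 0.093325
α₁ = 1/(1 + 0.0060256 + 0.093325) = 1/1.0994 = 0.9096; α₂ = α₁·K2/[H⁺] = 0.08489
α₁ + 2α₂ = 1.0794
CA = 1.0794 × 2.22 = 2.40 mmol/kg

CA = 2.40 mmol/kg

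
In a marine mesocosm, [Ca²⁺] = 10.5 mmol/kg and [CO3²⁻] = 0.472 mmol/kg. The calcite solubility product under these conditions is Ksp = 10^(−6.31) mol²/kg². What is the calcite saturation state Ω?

Ksp = 10^(−6.31) = 4.898×10^-7
Ω = [Ca²⁺][CO3²⁻]/Ksp = (10.5×10^-3)(0.472×10^-3) / 4.898×10^-7 = 10.1

Ω = 10.1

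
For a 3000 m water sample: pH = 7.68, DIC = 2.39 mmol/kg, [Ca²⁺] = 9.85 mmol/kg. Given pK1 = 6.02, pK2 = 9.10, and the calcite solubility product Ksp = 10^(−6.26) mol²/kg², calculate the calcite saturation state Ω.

α₂ = 1 / (1 + [H⁺]/K2 + [H⁺]²/(K1K2)) = 1 / (1 + 10^+1.42 + 10^-0.24)
   = 1 / (1 + 26.303 + 0.57544) = 1/27.878 = 0.03587
[CO3²⁻] = α₂ × DIC = 0.03587 × 2.39 = 0.08573 mmol/kg
Ksp = 10^(−6.26) = 5.495×10^-7
Ω = [Ca²⁺][CO3²⁻]/Ksp = (9.85×10^-3)(8.573×10^-5) / 5.495×10^-7 = 1.54

Ω = 1.54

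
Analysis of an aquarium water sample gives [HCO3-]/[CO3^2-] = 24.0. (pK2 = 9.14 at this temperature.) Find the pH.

From K2 = [H⁺][CO3^2-]/[HCO3-]:  pH = pK2 − log₁₀([HCO3-]/[CO3^2-])
log₁₀(24.0) = +1.380
pH = 9.14 − (+1.380) = 7.76

pH = 7.76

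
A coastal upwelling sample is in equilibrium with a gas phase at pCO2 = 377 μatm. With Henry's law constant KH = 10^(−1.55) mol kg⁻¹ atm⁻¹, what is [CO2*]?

KH = 10^(−1.55) = 2.818×10^-2 mol kg⁻¹ atm⁻¹
[CO2*] = KH · pCO2 = 2.818×10^-2 × 377×10^-6 atm = 1.06×10^-5 mol/kg

[CO2*] = 10.6 μmol/kg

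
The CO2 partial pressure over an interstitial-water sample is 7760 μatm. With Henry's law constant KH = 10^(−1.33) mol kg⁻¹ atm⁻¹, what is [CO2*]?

[CO2*] = 363 μmol/kg

KH = 10^(−1.33) = 4.677×10^-2 mol kg⁻¹ atm⁻¹
[CO2*] = KH · pCO2 = 4.677×10^-2 × 7760×10^-6 atm = 3.63×10^-4 mol/kg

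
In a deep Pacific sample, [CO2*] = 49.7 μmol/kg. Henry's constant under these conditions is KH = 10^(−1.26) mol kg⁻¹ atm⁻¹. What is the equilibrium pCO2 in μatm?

KH = 10^(−1.26) = 5.495×10^-2 mol kg⁻¹ atm⁻¹
pCO2 = [CO2*]/KH = 49.7×10^-6 / 5.495×10^-2 = 9.04×10^-4 atm = 904 μatm

pCO2 = 904 μatm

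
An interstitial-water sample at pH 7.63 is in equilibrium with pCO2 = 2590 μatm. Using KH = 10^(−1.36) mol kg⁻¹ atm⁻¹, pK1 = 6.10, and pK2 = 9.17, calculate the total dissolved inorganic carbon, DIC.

[CO2*] = KH · pCO2 = 10^(−1.36) × 2590×10^-6 = 1.131×10^-4 mol/kg
α₀ = 1/(1 + K1/[H⁺] + K1K2/[H⁺]²) = 1/(1 + 10^+1.53 + 10^-0.01) = 0.02788
DIC = [CO2*]/α₀ = 1.131×10^-4 / 0.02788 = 4.05 mmol/kg

DIC = 4.05 mmol/kg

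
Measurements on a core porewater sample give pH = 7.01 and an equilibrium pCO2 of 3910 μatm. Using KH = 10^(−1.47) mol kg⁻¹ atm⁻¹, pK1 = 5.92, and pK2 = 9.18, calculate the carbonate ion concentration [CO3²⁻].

[CO2*] = KH · pCO2 = 10^(−1.47) × 3910×10^-6 = 1.325×10^-4 mol/kg
α₀ = 1/(1 + K1/[H⁺] + K1K2/[H⁺]²) = 1/(1 + 10^+1.09 + 10^-1.08) = 0.07471
DIC = [CO2*]/α₀ = 1.325×10^-4 / 0.07471 = 1.773 mmol/kg
[CO3²⁻] = α₂·DIC; α₂ = 0.006214, so [CO3²⁻] = 0.006214 × 1.773 = 0.0110 mmol/kg = 11.0 μmol/kg

[CO3²⁻] = 11.0 μmol/kg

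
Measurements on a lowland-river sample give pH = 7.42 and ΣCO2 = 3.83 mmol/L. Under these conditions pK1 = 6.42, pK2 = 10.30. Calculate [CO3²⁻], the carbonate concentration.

[CO3²⁻] = 4.58 μmol/L

α₂ = 1 / (1 + [H⁺]/K2 + [H⁺]²/(K1K2)) = 1 / (1 + 10^+2.88 + 10^+1.88)
   = 1 / (1 + 758.58 + 75.858) = 1/835.44 = 0.001197
[CO3²⁻] = α₂ × DIC = 0.001197 × 3.83 = 0.00458 mmol/L = 4.58 μmol/L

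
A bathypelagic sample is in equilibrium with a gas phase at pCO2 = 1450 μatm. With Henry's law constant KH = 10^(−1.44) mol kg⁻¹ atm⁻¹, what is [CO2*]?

[CO2*] = 52.6 μmol/kg

KH = 10^(−1.44) = 3.631×10^-2 mol kg⁻¹ atm⁻¹
[CO2*] = KH · pCO2 = 3.631×10^-2 × 1450×10^-6 atm = 5.26×10^-5 mol/kg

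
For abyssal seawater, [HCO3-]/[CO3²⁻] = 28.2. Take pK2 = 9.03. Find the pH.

pH = 7.58

From K2 = [H⁺][CO3²⁻]/[HCO3-]:  pH = pK2 − log₁₀([HCO3-]/[CO3²⁻])
log₁₀(28.2) = +1.450
pH = 9.03 − (+1.450) = 7.58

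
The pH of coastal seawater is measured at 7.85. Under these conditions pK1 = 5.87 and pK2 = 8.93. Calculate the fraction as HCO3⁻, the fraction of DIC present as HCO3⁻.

α₁ = 1 / (1 + [H⁺]/K1 + K2/[H⁺]) = 1 / (1 + 10^-1.98 + 10^-1.08)
   = 1 / (1 + 0.010471 + 0.083176) = 1/1.0936 = 0.9144

α₁ = 0.914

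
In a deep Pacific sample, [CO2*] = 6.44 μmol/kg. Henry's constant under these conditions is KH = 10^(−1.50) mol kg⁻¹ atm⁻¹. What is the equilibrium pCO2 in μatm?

KH = 10^(−1.50) = 3.162×10^-2 mol kg⁻¹ atm⁻¹
pCO2 = [CO2*]/KH = 6.44×10^-6 / 3.162×10^-2 = 2.04×10^-4 atm = 204 μatm

pCO2 = 204 μatm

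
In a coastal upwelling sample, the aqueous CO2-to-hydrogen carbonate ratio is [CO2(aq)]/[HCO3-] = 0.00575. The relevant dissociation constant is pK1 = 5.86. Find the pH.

pH = 8.10

From K1 = [H⁺][HCO3-]/[CO2(aq)]:  pH = pK1 − log₁₀([CO2(aq)]/[HCO3-])
log₁₀(0.00575) = -2.240
pH = 5.86 − (-2.240) = 8.10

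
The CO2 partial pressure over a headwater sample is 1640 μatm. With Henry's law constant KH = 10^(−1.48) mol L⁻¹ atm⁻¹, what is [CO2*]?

KH = 10^(−1.48) = 3.311×10^-2 mol L⁻¹ atm⁻¹
[CO2*] = KH · pCO2 = 3.311×10^-2 × 1640×10^-6 atm = 5.43×10^-5 mol/L

[CO2*] = 54.3 μmol/L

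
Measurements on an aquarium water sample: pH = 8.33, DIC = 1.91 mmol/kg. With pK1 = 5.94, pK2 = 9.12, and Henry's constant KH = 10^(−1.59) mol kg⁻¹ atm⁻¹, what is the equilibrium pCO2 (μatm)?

pCO2 = 260 μatm

α₀ = 1 / (1 + K1/[H⁺] + K1K2/[H⁺]²) = 1 / (1 + 10^+2.39 + 10^+1.60)
   = 1 / (1 + 245.47 + 39.811) = 1/286.28 = 0.003493
[CO2*] = α₀ × DIC = 0.003493 × 1.91 = 0.006672 mmol/kg = 6.672 μmol/kg
pCO2 = [CO2*]/KH = 6.672×10^-6 / 2.570×10^-2 = 260 μatm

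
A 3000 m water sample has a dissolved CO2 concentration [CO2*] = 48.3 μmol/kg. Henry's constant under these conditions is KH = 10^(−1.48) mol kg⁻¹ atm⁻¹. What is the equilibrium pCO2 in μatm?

pCO2 = 1460 μatm

KH = 10^(−1.48) = 3.311×10^-2 mol kg⁻¹ atm⁻¹
pCO2 = [CO2*]/KH = 48.3×10^-6 / 3.311×10^-2 = 1.46×10^-3 atm = 1460 μatm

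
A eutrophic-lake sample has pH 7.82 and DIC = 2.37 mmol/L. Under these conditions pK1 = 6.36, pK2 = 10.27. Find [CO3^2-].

[CO3²⁻] = 8.10 μmol/L

α₂ = 1 / (1 + [H⁺]/K2 + [H⁺]²/(K1K2)) = 1 / (1 + 10^+2.45 + 10^+0.99)
   = 1 / (1 + 281.84 + 9.7724) = 1/292.61 = 0.003418
[CO3²⁻] = α₂ × DIC = 0.003418 × 2.37 = 0.00810 mmol/L = 8.10 μmol/L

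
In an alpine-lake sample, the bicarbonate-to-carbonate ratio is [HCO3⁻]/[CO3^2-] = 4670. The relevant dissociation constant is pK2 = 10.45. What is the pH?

From K2 = [H⁺][CO3^2-]/[HCO3⁻]:  pH = pK2 − log₁₀([HCO3⁻]/[CO3^2-])
log₁₀(4670) = +3.669
pH = 10.45 − (+3.669) = 6.78

pH = 6.78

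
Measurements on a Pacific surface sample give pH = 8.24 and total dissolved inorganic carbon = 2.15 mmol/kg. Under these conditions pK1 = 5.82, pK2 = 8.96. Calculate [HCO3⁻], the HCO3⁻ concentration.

[HCO3⁻] = 1.80 mmol/kg

α₁ = 1 / (1 + [H⁺]/K1 + K2/[H⁺]) = 1 / (1 + 10^-2.42 + 10^-0.72)
   = 1 / (1 + 0.0038019 + 0.19055) = 1/1.1943 = 0.8373
[HCO3⁻] = α₁ × DIC = 0.8373 × 2.15 = 1.80 mmol/kg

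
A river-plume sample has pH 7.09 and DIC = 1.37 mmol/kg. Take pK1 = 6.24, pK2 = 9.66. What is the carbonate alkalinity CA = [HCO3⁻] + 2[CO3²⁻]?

CA = 1.20 mmol/kg

CA = [HCO3⁻] + 2[CO3²⁻] = (α₁ + 2α₂)·DIC
At pH 7.09: [H⁺]/K1 = 10^-0.85 = 0.14125, K2/[H⁺] = 10^-2.57 = 0.0026915
α₁ = 1/(1 + 0.14125 + 0.0026915) = 1/1.1439 = 0.8742; α₂ = α₁·K2/[H⁺] = 0.002353
α₁ + 2α₂ = 0.8789
CA = 0.8789 × 1.37 = 1.20 mmol/kg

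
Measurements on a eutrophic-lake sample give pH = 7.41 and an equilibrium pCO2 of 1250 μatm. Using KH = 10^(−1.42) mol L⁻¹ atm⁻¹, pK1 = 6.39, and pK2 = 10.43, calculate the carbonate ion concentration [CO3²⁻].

[CO3²⁻] = 0.475 μmol/L

[CO2*] = KH · pCO2 = 10^(−1.42) × 1250×10^-6 = 4.752×10^-5 mol/L
α₀ = 1/(1 + K1/[H⁺] + K1K2/[H⁺]²) = 1/(1 + 10^+1.02 + 10^-2.00) = 0.08710
DIC = [CO2*]/α₀ = 4.752×10^-5 / 0.08710 = 0.5456 mmol/L
[CO3²⁻] = α₂·DIC; α₂ = 0.0008710, so [CO3²⁻] = 0.0008710 × 0.5456 = 0.000475 mmol/L = 0.475 μmol/L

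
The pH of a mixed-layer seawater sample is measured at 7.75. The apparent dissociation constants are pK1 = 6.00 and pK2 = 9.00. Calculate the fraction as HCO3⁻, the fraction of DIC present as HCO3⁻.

α₁ = 1 / (1 + [H⁺]/K1 + K2/[H⁺]) = 1 / (1 + 10^-1.75 + 10^-1.25)
   = 1 / (1 + 0.017783 + 0.056234) = 1/1.0740 = 0.9311

α₁ = 0.931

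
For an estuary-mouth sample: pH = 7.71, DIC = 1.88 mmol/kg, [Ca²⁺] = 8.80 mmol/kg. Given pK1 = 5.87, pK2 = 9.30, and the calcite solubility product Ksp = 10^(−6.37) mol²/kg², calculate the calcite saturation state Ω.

α₂ = 1 / (1 + [H⁺]/K2 + [H⁺]²/(K1K2)) = 1 / (1 + 10^+1.59 + 10^-0.25)
   = 1 / (1 + 38.905 + 0.56234) = 1/40.467 = 0.02471
[CO3²⁻] = α₂ × DIC = 0.02471 × 1.88 = 0.04646 mmol/kg
Ksp = 10^(−6.37) = 4.266×10^-7
Ω = [Ca²⁺][CO3²⁻]/Ksp = (8.80×10^-3)(4.646×10^-5) / 4.266×10^-7 = 0.958

Ω = 0.958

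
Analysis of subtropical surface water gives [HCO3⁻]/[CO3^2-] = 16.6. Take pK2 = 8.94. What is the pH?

From K2 = [H⁺][CO3^2-]/[HCO3⁻]:  pH = pK2 − log₁₀([HCO3⁻]/[CO3^2-])
log₁₀(16.6) = +1.220
pH = 8.94 − (+1.220) = 7.72

pH = 7.72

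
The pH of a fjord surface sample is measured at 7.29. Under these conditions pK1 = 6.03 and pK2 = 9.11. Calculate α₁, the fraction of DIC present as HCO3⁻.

α₁ = 0.935

α₁ = 1 / (1 + [H⁺]/K1 + K2/[H⁺]) = 1 / (1 + 10^-1.26 + 10^-1.82)
   = 1 / (1 + 0.054954 + 0.015136) = 1/1.0701 = 0.9345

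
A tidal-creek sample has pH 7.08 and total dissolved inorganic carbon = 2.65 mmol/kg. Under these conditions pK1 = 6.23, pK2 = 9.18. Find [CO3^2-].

α₂ = 1 / (1 + [H⁺]/K2 + [H⁺]²/(K1K2)) = 1 / (1 + 10^+2.10 + 10^+1.25)
   = 1 / (1 + 125.89 + 17.783) = 1/144.68 = 0.006912
[CO3²⁻] = α₂ × DIC = 0.006912 × 2.65 = 0.0183 mmol/kg = 18.3 μmol/kg

[CO3²⁻] = 18.3 μmol/kg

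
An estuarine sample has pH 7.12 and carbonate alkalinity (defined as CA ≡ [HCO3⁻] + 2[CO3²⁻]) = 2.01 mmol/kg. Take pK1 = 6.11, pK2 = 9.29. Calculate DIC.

DIC = 2.19 mmol/kg

CA = [HCO3⁻] + 2[CO3²⁻] = (α₁ + 2α₂)·DIC
At pH 7.12: [H⁺]/K1 = 10^-1.01 = 0.097724, K2/[H⁺] = 10^-2.17 = 0.0067608
α₁ = 1/(1 + 0.097724 + 0.0067608) = 1/1.1045 = 0.9054; α₂ = α₁·K2/[H⁺] = 0.006121
α₁ + 2α₂ = 0.9176
DIC = CA / (α₁ + 2α₂) = 2.01 / 0.9176 = 2.19 mmol/kg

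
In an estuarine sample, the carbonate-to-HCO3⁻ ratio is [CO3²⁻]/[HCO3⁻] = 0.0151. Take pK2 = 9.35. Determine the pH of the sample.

pH = 7.53

From K2 = [H⁺][CO3²⁻]/[HCO3⁻]:  pH = pK2 + log₁₀([CO3²⁻]/[HCO3⁻])
log₁₀(0.0151) = -1.821
pH = 9.35 + (-1.821) = 7.53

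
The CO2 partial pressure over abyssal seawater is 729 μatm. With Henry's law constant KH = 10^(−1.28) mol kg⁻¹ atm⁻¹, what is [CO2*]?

[CO2*] = 38.3 μmol/kg

KH = 10^(−1.28) = 5.248×10^-2 mol kg⁻¹ atm⁻¹
[CO2*] = KH · pCO2 = 5.248×10^-2 × 729×10^-6 atm = 3.83×10^-5 mol/kg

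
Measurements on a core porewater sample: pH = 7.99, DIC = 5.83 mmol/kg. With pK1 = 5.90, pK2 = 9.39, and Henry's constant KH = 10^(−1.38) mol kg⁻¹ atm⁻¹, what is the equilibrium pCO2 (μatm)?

α₀ = 1 / (1 + K1/[H⁺] + K1K2/[H⁺]²) = 1 / (1 + 10^+2.09 + 10^+0.69)
   = 1 / (1 + 123.03 + 4.8978) = 1/128.92 = 0.007756
[CO2*] = α₀ × DIC = 0.007756 × 5.83 = 0.04522 mmol/kg
pCO2 = [CO2*]/KH = 4.522×10^-5 / 4.169×10^-2 = 1080 μatm

pCO2 = 1080 μatm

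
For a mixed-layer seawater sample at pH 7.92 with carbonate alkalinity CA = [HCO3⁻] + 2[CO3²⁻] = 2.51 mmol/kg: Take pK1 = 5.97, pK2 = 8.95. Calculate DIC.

DIC = 2.34 mmol/kg

CA = [HCO3⁻] + 2[CO3²⁻] = (α₁ + 2α₂)·DIC
At pH 7.92: [H⁺]/K1 = 10^-1.95 = 0.011220, K2/[H⁺] = 10^-1.03 = 0.093325
α₁ = 1/(1 + 0.011220 + 0.093325) = 1/1.1045 = 0.9053; α₂ = α₁·K2/[H⁺] = 0.08449
α₁ + 2α₂ = 1.0743
DIC = CA / (α₁ + 2α₂) = 2.51 / 1.0743 = 2.34 mmol/kg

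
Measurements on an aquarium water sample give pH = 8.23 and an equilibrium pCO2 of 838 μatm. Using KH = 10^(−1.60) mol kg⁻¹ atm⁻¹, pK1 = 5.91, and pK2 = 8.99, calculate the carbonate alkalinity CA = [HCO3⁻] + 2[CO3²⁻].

CA = 5.93 mmol/kg

[CO2*] = KH · pCO2 = 10^(−1.60) × 838×10^-6 = 2.105×10^-5 mol/kg
α₀ = 1/(1 + K1/[H⁺] + K1K2/[H⁺]²) = 1/(1 + 10^+2.32 + 10^+1.56) = 0.004061
DIC = [CO2*]/α₀ = 2.105×10^-5 / 0.004061 = 5.183 mmol/kg
CA = (α₁ + 2α₂)·DIC = (0.8485 + 2×0.1475) × 5.183 = 5.93 mmol/kg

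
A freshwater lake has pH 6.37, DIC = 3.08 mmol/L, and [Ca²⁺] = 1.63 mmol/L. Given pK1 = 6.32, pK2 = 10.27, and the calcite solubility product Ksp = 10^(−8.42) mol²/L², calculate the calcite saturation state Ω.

Ω = 0.0879

α₂ = 1 / (1 + [H⁺]/K2 + [H⁺]²/(K1K2)) = 1 / (1 + 10^+3.90 + 10^+3.85)
   = 1 / (1 + 7943.3 + 7079.5) = 1/1.5024×10^4 = 6.656×10^-5
[CO3²⁻] = α₂ × DIC = 6.656×10^-5 × 3.08 = 0.0002050 mmol/L = 0.2050 μmol/L
Ksp = 10^(−8.42) = 3.802×10^-9
Ω = [Ca²⁺][CO3²⁻]/Ksp = (1.63×10^-3)(2.050×10^-7) / 3.802×10^-9 = 0.0879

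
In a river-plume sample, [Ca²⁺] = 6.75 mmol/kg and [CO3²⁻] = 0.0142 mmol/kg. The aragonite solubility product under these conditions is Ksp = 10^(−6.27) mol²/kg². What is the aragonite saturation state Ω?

Ω = 0.178

Ksp = 10^(−6.27) = 5.370×10^-7
Ω = [Ca²⁺][CO3²⁻]/Ksp = (6.75×10^-3)(0.0142×10^-3) / 5.370×10^-7 = 0.178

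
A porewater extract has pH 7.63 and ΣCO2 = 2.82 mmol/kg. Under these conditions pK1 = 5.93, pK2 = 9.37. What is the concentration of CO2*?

[CO2*] = 0.0542 mmol/kg

α₀ = 1 / (1 + K1/[H⁺] + K1K2/[H⁺]²) = 1 / (1 + 10^+1.70 + 10^-0.04)
   = 1 / (1 + 50.119 + 0.91201) = 1/52.031 = 0.01922
[CO2*] = α₀ × DIC = 0.01922 × 2.82 = 0.0542 mmol/kg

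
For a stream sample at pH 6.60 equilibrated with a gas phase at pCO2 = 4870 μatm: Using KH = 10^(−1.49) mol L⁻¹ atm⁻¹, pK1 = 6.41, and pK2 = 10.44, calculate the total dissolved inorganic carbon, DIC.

[CO2*] = KH · pCO2 = 10^(−1.49) × 4870×10^-6 = 1.576×10^-4 mol/L
α₀ = 1/(1 + K1/[H⁺] + K1K2/[H⁺]²) = 1/(1 + 10^+0.19 + 10^-3.65) = 0.3923
DIC = [CO2*]/α₀ = 1.576×10^-4 / 0.3923 = 0.402 mmol/L

DIC = 0.402 mmol/L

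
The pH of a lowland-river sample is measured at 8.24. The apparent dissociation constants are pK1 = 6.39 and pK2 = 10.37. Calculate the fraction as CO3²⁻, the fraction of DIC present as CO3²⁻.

α₂ = 1 / (1 + [H⁺]/K2 + [H⁺]²/(K1K2)) = 1 / (1 + 10^+2.13 + 10^+0.28)
   = 1 / (1 + 134.90 + 1.9055) = 1/137.80 = 0.007257

α₂ = 0.00726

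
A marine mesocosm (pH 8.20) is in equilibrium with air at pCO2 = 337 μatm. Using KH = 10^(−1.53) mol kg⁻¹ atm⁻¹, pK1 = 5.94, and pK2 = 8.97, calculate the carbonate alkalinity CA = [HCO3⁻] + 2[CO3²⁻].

[CO2*] = KH · pCO2 = 10^(−1.53) × 337×10^-6 = 9.946×10^-6 mol/kg
α₀ = 1/(1 + K1/[H⁺] + K1K2/[H⁺]²) = 1/(1 + 10^+2.26 + 10^+1.49) = 0.004676
DIC = [CO2*]/α₀ = 9.946×10^-6 / 0.004676 = 2.127 mmol/kg
CA = (α₁ + 2α₂)·DIC = (0.8508 + 2×0.1445) × 2.127 = 2.42 mmol/kg

CA = 2.42 mmol/kg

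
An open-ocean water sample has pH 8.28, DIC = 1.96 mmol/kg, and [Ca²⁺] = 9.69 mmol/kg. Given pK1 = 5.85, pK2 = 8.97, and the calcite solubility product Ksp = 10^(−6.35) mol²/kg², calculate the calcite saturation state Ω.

Ω = 7.19

α₂ = 1 / (1 + [H⁺]/K2 + [H⁺]²/(K1K2)) = 1 / (1 + 10^+0.69 + 10^-1.74)
   = 1 / (1 + 4.8978 + 0.018197) = 1/5.9160 = 0.1690
[CO3²⁻] = α₂ × DIC = 0.1690 × 1.96 = 0.3313 mmol/kg
Ksp = 10^(−6.35) = 4.467×10^-7
Ω = [Ca²⁺][CO3²⁻]/Ksp = (9.69×10^-3)(3.313×10^-4) / 4.467×10^-7 = 7.19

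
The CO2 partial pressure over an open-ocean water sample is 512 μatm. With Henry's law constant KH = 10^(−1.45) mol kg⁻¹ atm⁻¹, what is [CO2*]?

KH = 10^(−1.45) = 3.548×10^-2 mol kg⁻¹ atm⁻¹
[CO2*] = KH · pCO2 = 3.548×10^-2 × 512×10^-6 atm = 1.82×10^-5 mol/kg

[CO2*] = 18.2 μmol/kg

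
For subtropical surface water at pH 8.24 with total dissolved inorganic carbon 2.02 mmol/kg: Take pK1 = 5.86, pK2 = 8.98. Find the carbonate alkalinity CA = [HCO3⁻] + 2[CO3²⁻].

CA = 2.32 mmol/kg

CA = [HCO3⁻] + 2[CO3²⁻] = (α₁ + 2α₂)·DIC
At pH 8.24: [H⁺]/K1 = 10^-2.38 = 0.0041687, K2/[H⁺] = 10^-0.74 = 0.18197
α₁ = 1/(1 + 0.0041687 + 0.18197) = 1/1.1861 = 0.8431; α₂ = α₁·K2/[H⁺] = 0.1534
α₁ + 2α₂ = 1.1499
CA = 1.1499 × 2.02 = 2.32 mmol/kg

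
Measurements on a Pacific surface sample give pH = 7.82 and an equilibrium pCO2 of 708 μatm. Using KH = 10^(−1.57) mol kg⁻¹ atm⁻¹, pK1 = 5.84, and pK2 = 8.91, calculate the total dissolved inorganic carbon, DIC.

DIC = 1.99 mmol/kg

[CO2*] = KH · pCO2 = 10^(−1.57) × 708×10^-6 = 1.906×10^-5 mol/kg
α₀ = 1/(1 + K1/[H⁺] + K1K2/[H⁺]²) = 1/(1 + 10^+1.98 + 10^+0.89) = 0.009591
DIC = [CO2*]/α₀ = 1.906×10^-5 / 0.009591 = 1.99 mmol/kg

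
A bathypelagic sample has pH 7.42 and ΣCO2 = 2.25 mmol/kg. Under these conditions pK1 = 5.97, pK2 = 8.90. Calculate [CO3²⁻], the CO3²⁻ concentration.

α₂ = 1 / (1 + [H⁺]/K2 + [H⁺]²/(K1K2)) = 1 / (1 + 10^+1.48 + 10^+0.03)
   = 1 / (1 + 30.200 + 1.0715) = 1/32.271 = 0.03099
[CO3²⁻] = α₂ × DIC = 0.03099 × 2.25 = 0.0697 mmol/kg

[CO3²⁻] = 0.0697 mmol/kg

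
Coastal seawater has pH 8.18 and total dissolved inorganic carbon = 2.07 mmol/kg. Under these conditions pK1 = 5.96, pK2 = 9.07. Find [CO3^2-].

α₂ = 1 / (1 + [H⁺]/K2 + [H⁺]²/(K1K2)) = 1 / (1 + 10^+0.89 + 10^-1.33)
   = 1 / (1 + 7.7625 + 0.046774) = 1/8.8092 = 0.1135
[CO3²⁻] = α₂ × DIC = 0.1135 × 2.07 = 0.235 mmol/kg

[CO3²⁻] = 0.235 mmol/kg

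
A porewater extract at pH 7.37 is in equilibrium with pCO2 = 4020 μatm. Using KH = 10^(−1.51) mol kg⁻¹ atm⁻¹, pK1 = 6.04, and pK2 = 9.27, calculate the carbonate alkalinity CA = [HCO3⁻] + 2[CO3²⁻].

CA = 2.72 mmol/kg

[CO2*] = KH · pCO2 = 10^(−1.51) × 4020×10^-6 = 1.242×10^-4 mol/kg
α₀ = 1/(1 + K1/[H⁺] + K1K2/[H⁺]²) = 1/(1 + 10^+1.33 + 10^-0.57) = 0.04415
DIC = [CO2*]/α₀ = 1.242×10^-4 / 0.04415 = 2.814 mmol/kg
CA = (α₁ + 2α₂)·DIC = (0.9440 + 2×0.01188) × 2.814 = 2.72 mmol/kg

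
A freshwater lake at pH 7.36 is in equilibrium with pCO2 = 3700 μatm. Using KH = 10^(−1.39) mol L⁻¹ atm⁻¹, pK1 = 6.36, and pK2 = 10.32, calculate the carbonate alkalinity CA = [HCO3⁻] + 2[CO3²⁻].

[CO2*] = KH · pCO2 = 10^(−1.39) × 3700×10^-6 = 1.507×10^-4 mol/L
α₀ = 1/(1 + K1/[H⁺] + K1K2/[H⁺]²) = 1/(1 + 10^+1.00 + 10^-1.96) = 0.09082
DIC = [CO2*]/α₀ = 1.507×10^-4 / 0.09082 = 1.660 mmol/L
CA = (α₁ + 2α₂)·DIC = (0.9082 + 2×0.0009958) × 1.660 = 1.51 mmol/L

CA = 1.51 mmol/L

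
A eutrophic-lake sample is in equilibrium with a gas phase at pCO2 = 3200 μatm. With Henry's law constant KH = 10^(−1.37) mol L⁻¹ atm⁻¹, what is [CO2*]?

KH = 10^(−1.37) = 4.266×10^-2 mol L⁻¹ atm⁻¹
[CO2*] = KH · pCO2 = 4.266×10^-2 × 3200×10^-6 atm = 1.37×10^-4 mol/L

[CO2*] = 137 μmol/L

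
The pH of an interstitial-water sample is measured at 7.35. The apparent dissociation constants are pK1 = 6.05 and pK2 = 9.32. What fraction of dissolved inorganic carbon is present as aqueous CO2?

α₀ = 1 / (1 + K1/[H⁺] + K1K2/[H⁺]²) = 1 / (1 + 10^+1.30 + 10^-0.67)
   = 1 / (1 + 19.953 + 0.21380) = 1/21.166 = 0.04724

α₀ = 0.0472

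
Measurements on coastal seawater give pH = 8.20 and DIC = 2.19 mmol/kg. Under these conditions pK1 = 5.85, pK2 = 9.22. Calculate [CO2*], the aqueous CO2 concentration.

[CO2*] = 8.89 μmol/kg

α₀ = 1 / (1 + K1/[H⁺] + K1K2/[H⁺]²) = 1 / (1 + 10^+2.35 + 10^+1.33)
   = 1 / (1 + 223.87 + 21.380) = 1/246.25 = 0.004061
[CO2*] = α₀ × DIC = 0.004061 × 2.19 = 0.00889 mmol/kg = 8.89 μmol/kg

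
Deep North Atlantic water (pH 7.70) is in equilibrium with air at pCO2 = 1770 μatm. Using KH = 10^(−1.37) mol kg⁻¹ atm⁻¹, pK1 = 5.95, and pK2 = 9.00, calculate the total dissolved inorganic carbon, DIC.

[CO2*] = KH · pCO2 = 10^(−1.37) × 1770×10^-6 = 7.550×10^-5 mol/kg
α₀ = 1/(1 + K1/[H⁺] + K1K2/[H⁺]²) = 1/(1 + 10^+1.75 + 10^+0.45) = 0.01665
DIC = [CO2*]/α₀ = 7.550×10^-5 / 0.01665 = 4.53 mmol/kg

DIC = 4.53 mmol/kg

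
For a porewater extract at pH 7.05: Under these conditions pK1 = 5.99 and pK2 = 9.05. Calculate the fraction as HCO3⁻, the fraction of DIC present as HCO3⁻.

α₁ = 0.911

α₁ = 1 / (1 + [H⁺]/K1 + K2/[H⁺]) = 1 / (1 + 10^-1.06 + 10^-2.00)
   = 1 / (1 + 0.087096 + 0.010000) = 1/1.0971 = 0.9115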